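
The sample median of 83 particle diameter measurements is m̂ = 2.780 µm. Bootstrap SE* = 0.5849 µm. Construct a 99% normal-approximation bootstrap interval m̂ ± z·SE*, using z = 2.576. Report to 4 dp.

(1.2733, 4.2867)

Margin = 2.576 × 0.5849 = 1.50670
Interval: 2.780 ± 1.50670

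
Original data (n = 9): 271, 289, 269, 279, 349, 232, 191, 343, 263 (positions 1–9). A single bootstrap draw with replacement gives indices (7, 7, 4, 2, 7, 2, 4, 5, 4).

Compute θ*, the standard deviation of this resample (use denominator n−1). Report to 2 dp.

Resample values: 191, 191, 279, 289, 191, 289, 279, 349, 279.
Mean = 259.6667; sum of squared deviations = 24968.0000
s² = 24968.0000 / 8 = 3121.0000
s = √3121.0000 = 55.87

θ* = 55.87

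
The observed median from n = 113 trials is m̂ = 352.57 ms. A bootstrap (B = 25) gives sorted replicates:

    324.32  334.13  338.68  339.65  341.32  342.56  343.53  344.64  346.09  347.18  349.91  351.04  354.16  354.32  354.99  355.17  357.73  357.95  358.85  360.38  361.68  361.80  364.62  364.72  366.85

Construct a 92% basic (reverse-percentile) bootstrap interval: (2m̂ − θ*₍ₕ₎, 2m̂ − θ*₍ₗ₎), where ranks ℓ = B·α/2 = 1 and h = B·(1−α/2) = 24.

Percentile endpoints at ranks 1 and 24: θ*₍1₎ = 324.32, θ*₍24₎ = 364.72.
Basic interval reflects these around m̂:
  lower = 2 × 352.57 − 364.72 = 340.42
  upper = 2 × 352.57 − 324.32 = 380.82

(340.42, 380.82)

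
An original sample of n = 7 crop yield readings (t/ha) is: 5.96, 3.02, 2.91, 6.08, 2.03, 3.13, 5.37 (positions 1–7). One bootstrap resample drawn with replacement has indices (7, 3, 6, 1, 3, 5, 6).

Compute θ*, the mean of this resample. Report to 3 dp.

Resample values: 5.37, 2.91, 3.13, 5.96, 2.91, 2.03, 3.13.
Mean = (5.37 + 2.91 + 3.13 + 5.96 + 2.91 + 2.03 + 3.13) / 7 = 25.440 / 7 = 3.634

θ* = 3.634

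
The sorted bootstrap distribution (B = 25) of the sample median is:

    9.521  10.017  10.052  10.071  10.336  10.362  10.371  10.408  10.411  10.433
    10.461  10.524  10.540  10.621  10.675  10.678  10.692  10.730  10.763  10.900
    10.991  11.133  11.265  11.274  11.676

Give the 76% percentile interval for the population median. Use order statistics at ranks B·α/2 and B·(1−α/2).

α = 0.24; lower rank = 25 × 0.120 = 3; upper rank = 25 × 0.880 = 22.
The 3rd smallest replicate is 10.052; the 22nd is 11.133.

(10.052, 11.133)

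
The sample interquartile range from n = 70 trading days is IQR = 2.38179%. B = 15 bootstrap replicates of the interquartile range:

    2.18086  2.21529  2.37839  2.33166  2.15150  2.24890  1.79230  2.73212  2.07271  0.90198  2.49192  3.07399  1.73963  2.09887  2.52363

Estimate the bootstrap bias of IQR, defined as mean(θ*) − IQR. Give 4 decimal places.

bias = −0.1862

mean(θ*) = (2.18086 + 2.21529 + 2.37839 + 2.33166 + 2.15150 + 2.24890 + 1.79230 + 2.73212 + 2.07271 + 0.90198 + 2.49192 + 3.07399 + 1.73963 + 2.09887 + 2.52363) / 15 = 2.19558
bias = 2.19558 − 2.38179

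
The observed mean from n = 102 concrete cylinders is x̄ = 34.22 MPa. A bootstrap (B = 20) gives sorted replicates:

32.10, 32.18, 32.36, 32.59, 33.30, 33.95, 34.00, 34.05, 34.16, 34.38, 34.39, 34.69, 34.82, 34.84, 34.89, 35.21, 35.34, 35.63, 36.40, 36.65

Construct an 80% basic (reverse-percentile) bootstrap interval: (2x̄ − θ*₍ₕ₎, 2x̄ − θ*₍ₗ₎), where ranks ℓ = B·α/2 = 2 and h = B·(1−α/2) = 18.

Percentile endpoints at ranks 2 and 18: θ*₍2₎ = 32.18, θ*₍18₎ = 35.63.
Basic interval reflects these around x̄:
  lower = 2 × 34.22 − 35.63 = 32.81
  upper = 2 × 34.22 − 32.18 = 36.26

(32.81, 36.26)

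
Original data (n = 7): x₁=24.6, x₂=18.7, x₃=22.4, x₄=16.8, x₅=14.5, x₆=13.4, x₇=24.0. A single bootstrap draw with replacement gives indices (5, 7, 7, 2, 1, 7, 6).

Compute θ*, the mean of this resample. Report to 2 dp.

θ* = 20.46

Resample values: 14.5, 24.0, 24.0, 18.7, 24.6, 24.0, 13.4.
Mean = (14.5 + 24.0 + 24.0 + 18.7 + 24.6 + 24.0 + 13.4) / 7 = 143.20 / 7 = 20.46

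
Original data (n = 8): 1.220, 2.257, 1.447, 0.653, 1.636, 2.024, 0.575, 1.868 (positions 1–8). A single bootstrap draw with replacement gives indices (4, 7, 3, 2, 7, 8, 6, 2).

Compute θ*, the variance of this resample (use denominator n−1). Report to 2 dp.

Resample values: 0.653, 0.575, 1.447, 2.257, 0.575, 1.868, 2.024, 2.257.
Mean = 1.4570; sum of squared deviations = 3.9728
s² = 3.9728 / 7 = 0.5675

θ* = 0.57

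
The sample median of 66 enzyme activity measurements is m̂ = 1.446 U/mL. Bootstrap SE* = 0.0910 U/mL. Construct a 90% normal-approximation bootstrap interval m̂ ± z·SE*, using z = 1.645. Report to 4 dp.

(1.2963, 1.5957)

Margin = 1.645 × 0.0910 = 0.14969
Interval: 1.446 ± 0.14969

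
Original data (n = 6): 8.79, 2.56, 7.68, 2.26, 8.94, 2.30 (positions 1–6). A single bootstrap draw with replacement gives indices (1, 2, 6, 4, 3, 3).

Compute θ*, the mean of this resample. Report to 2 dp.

Resample values: 8.79, 2.56, 2.30, 2.26, 7.68, 7.68.
Mean = (8.79 + 2.56 + 2.30 + 2.26 + 7.68 + 7.68) / 6 = 31.270 / 6 = 5.21

θ* = 5.21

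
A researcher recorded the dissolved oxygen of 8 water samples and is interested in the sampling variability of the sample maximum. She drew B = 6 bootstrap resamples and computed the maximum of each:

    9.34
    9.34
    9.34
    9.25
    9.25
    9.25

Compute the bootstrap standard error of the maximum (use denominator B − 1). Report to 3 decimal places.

SE* = 0.049

Bootstrap SE is the standard deviation of the 6 replicate maximums.
Mean of replicates: (9.34 + 9.34 + 9.34 + 9.25 + 9.25 + 9.25) / 6 = 55.7700 / 6 = 9.2950
Sum of squared deviations: (+0.0450)² + (+0.0450)² + (+0.0450)² + (−0.0450)² + (−0.0450)² + (−0.0450)² = 0.0121
Variance = 0.0121 / 5 = 0.0024
SE* = √0.0024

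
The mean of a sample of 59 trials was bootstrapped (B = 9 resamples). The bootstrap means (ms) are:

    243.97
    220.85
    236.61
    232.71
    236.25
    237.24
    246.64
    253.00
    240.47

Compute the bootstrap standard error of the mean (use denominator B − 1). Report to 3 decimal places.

Bootstrap SE is the standard deviation of the 9 replicate means.
Mean of replicates: (243.97 + 220.85 + 236.61 + 232.71 + 236.25 + 237.24 + 246.64 + 253.00 + 240.47) / 9 = 2147.7400 / 9 = 238.6378
Sum of squared deviations: (+5.3322)² + (−17.7878)² + (−2.0278)² + (−5.9278)² + (−2.3878)² + (−1.3978)² + (+8.0022)² + (+14.3622)² + (+1.8322)² = 665.4094
Variance = 665.4094 / 8 = 83.1762
SE* = √83.1762

SE* = 9.120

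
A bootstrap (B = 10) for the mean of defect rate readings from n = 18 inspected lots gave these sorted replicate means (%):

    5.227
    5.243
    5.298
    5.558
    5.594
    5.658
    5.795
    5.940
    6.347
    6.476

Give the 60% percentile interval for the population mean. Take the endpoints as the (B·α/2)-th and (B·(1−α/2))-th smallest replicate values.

(5.243, 5.940)

α = 0.40; lower rank = 10 × 0.200 = 2; upper rank = 10 × 0.800 = 8.
The 2nd smallest replicate is 5.243; the 8th is 5.940.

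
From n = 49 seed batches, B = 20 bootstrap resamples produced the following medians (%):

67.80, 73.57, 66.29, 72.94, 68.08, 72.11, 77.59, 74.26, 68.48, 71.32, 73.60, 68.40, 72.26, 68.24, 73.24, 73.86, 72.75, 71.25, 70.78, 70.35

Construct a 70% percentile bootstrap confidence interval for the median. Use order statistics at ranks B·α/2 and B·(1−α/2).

(68.08, 73.60)

Sorted replicates: 66.29, 67.80, 68.08, 68.24, 68.40, 68.48, 70.35, 70.78, 71.25, 71.32, 72.11, 72.26, 72.75, 72.94, 73.24, 73.57, 73.60, 73.86, 74.26, 77.59
α = 0.30; lower rank = 20 × 0.150 = 3; upper rank = 20 × 0.850 = 17.
The 3rd smallest replicate is 68.08; the 17th is 73.60.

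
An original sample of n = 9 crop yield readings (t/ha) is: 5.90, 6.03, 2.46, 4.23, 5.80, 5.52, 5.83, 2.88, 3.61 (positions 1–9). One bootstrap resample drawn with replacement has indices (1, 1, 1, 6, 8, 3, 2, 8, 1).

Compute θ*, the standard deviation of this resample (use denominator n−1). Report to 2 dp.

Resample values: 5.90, 5.90, 5.90, 5.52, 2.88, 2.46, 6.03, 2.88, 5.90.
Mean = 4.8189; sum of squared deviations = 19.7165
s² = 19.7165 / 8 = 2.4646
s = √2.4646 = 1.57

θ* = 1.57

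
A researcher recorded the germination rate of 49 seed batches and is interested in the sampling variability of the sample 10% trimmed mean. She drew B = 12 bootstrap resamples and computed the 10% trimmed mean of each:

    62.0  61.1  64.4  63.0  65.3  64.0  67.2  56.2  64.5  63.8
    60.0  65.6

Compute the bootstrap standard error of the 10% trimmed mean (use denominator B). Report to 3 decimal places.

Bootstrap SE is the standard deviation of the 12 replicate 10% trimmed means.
Mean of replicates: (62.0 + 61.1 + 64.4 + 63.0 + 65.3 + 64.0 + 67.2 + 56.2 + 64.5 + 63.8 + 60.0 + 65.6) / 12 = 757.1000 / 12 = 63.0917
Sum of squared deviations: (−1.0917)² + (−1.9917)² + (+1.3083)² + (−0.0917)² + (+2.2083)² + (+0.9083)² + (+4.1083)² + (−6.8917)² + (+1.4083)² + (+0.7083)² + (−3.0917)² + (+2.5083)² = 95.2892
Variance = 95.2892 / 12 = 7.9408
SE* = √7.9408

SE* = 2.818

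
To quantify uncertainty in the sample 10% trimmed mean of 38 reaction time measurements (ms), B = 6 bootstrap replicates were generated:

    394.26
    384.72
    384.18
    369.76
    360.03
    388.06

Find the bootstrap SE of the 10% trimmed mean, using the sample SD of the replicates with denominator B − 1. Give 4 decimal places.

SE* = 12.7401

Bootstrap SE is the standard deviation of the 6 replicate 10% trimmed means.
Mean of replicates: (394.26 + 384.72 + 384.18 + 369.76 + 360.03 + 388.06) / 6 = 2281.01000 / 6 = 380.16833
Sum of squared deviations: (+14.09167)² + (+4.55167)² + (+4.01167)² + (−10.40833)² + (−20.13833)² + (+7.89167)² = 811.55048
Variance = 811.55048 / 5 = 162.31010
SE* = √162.31010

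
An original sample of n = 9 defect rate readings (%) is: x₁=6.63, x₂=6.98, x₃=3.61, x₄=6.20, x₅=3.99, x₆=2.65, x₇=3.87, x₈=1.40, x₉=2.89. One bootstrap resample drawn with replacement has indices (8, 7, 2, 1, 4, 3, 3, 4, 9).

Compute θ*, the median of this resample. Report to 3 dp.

θ* = 3.870

Resample values: 1.40, 3.87, 6.98, 6.63, 6.20, 3.61, 3.61, 6.20, 2.89.
Sorted: 1.40, 2.89, 3.61, 3.61, 3.87, 6.20, 6.20, 6.63, 6.98
Median = middle value = 3.870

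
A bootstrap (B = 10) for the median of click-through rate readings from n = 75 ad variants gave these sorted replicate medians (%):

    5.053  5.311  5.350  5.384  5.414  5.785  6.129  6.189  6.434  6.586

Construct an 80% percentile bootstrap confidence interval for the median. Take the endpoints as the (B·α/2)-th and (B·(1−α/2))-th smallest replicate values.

(5.053, 6.434)

α = 0.20; lower rank = 10 × 0.100 = 1; upper rank = 10 × 0.900 = 9.
The 1st smallest replicate is 5.053; the 9th is 6.434.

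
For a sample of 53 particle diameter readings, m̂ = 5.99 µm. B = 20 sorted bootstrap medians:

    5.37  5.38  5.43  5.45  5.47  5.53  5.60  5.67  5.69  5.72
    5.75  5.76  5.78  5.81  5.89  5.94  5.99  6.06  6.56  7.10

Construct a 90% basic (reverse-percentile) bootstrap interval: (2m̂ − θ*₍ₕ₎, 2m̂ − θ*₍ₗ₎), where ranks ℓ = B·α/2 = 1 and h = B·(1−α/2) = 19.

Percentile endpoints at ranks 1 and 19: θ*₍1₎ = 5.37, θ*₍19₎ = 6.56.
Basic interval reflects these around m̂:
  lower = 2 × 5.99 − 6.56 = 5.42
  upper = 2 × 5.99 − 5.37 = 6.61

(5.42, 6.61)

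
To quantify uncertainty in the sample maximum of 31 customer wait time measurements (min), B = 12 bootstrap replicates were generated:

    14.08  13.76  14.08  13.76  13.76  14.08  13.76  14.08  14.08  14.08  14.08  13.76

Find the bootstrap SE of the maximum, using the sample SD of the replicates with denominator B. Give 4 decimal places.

Bootstrap SE is the standard deviation of the 12 replicate maximums.
Mean of replicates: (14.08 + 13.76 + 14.08 + 13.76 + 13.76 + 14.08 + 13.76 + 14.08 + 14.08 + 14.08 + 14.08 + 13.76) / 12 = 167.36000 / 12 = 13.94667
Sum of squared deviations: (+0.13333)² + (−0.18667)² + (+0.13333)² + (−0.18667)² + (−0.18667)² + (+0.13333)² + (−0.18667)² + (+0.13333)² + (+0.13333)² + (+0.13333)² + (+0.13333)² + (−0.18667)² = 0.29867
Variance = 0.29867 / 12 = 0.02489
SE* = √0.02489

SE* = 0.1578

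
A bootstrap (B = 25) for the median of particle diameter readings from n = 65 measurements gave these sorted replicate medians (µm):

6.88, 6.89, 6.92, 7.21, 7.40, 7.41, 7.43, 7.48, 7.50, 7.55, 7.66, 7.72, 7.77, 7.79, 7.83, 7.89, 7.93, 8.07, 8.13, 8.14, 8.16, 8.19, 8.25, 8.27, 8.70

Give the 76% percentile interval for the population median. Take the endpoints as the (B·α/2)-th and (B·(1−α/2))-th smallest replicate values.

α = 0.24; lower rank = 25 × 0.120 = 3; upper rank = 25 × 0.880 = 22.
The 3rd smallest replicate is 6.92; the 22nd is 8.19.

(6.92, 8.19)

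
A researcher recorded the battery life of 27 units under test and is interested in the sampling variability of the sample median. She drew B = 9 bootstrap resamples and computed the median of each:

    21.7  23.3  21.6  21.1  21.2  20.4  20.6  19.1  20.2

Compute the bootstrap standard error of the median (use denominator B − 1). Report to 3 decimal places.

SE* = 1.170

Bootstrap SE is the standard deviation of the 9 replicate medians.
Mean of replicates: (21.7 + 23.3 + 21.6 + 21.1 + 21.2 + 20.4 + 20.6 + 19.1 + 20.2) / 9 = 189.2000 / 9 = 21.0222
Sum of squared deviations: (+0.6778)² + (+2.2778)² + (+0.5778)² + (+0.0778)² + (+0.1778)² + (−0.6222)² + (−0.4222)² + (−1.9222)² + (−0.8222)² = 10.9556
Variance = 10.9556 / 8 = 1.3694
SE* = √1.3694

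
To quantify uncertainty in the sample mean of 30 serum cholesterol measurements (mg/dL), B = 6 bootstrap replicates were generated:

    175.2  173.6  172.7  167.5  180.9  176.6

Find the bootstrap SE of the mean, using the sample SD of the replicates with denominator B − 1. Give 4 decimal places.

SE* = 4.4468

Bootstrap SE is the standard deviation of the 6 replicate means.
Mean of replicates: (175.2 + 173.6 + 172.7 + 167.5 + 180.9 + 176.6) / 6 = 1046.50000 / 6 = 174.41667
Sum of squared deviations: (+0.78333)² + (−0.81667)² + (−1.71667)² + (−6.91667)² + (+6.48333)² + (+2.18333)² = 98.86833
Variance = 98.86833 / 5 = 19.77367
SE* = √19.77367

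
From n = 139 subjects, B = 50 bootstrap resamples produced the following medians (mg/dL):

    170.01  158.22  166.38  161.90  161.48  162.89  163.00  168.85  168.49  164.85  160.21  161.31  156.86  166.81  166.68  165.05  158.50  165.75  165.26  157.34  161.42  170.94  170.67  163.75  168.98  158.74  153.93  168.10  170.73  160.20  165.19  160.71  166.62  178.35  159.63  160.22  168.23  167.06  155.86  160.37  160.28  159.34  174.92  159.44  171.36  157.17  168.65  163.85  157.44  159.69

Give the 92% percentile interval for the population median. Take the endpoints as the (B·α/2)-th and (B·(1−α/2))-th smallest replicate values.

Sorted replicates: 153.93, 155.86, 156.86, 157.17, 157.34, 157.44, 158.22, 158.50, 158.74, 159.34, 159.44, 159.63, 159.69, 160.20, 160.21, 160.22, 160.28, 160.37, 160.71, 161.31, 161.42, 161.48, 161.90, 162.89, 163.00, 163.75, 163.85, 164.85, 165.05, 165.19, 165.26, 165.75, 166.38, 166.62, 166.68, 166.81, 167.06, 168.10, 168.23, 168.49, 168.65, 168.85, 168.98, 170.01, 170.67, 170.73, 170.94, 171.36, 174.92, 178.35
α = 0.08; lower rank = 50 × 0.040 = 2; upper rank = 50 × 0.960 = 48.
The 2nd smallest replicate is 155.86; the 48th is 171.36.

(155.86, 171.36)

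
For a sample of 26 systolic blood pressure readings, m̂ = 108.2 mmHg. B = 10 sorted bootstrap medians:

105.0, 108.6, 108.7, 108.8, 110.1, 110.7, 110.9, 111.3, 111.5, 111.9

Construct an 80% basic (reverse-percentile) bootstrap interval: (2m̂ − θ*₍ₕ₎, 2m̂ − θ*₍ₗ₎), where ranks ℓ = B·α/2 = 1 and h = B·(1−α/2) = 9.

(104.9, 111.4)

Percentile endpoints at ranks 1 and 9: θ*₍1₎ = 105.0, θ*₍9₎ = 111.5.
Basic interval reflects these around m̂:
  lower = 2 × 108.2 − 111.5 = 104.9
  upper = 2 × 108.2 − 105.0 = 111.4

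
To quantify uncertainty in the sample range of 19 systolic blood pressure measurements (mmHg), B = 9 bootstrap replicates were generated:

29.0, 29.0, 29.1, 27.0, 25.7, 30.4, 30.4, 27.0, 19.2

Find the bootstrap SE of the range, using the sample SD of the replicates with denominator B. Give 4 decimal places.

Bootstrap SE is the standard deviation of the 9 replicate ranges.
Mean of replicates: (29.0 + 29.0 + 29.1 + 27.0 + 25.7 + 30.4 + 30.4 + 27.0 + 19.2) / 9 = 246.80000 / 9 = 27.42222
Sum of squared deviations: (+1.57778)² + (+1.57778)² + (+1.67778)² + (−0.42222)² + (−1.72222)² + (+2.97778)² + (+2.97778)² + (−0.42222)² + (−8.22222)² = 96.45556
Variance = 96.45556 / 9 = 10.71728
SE* = √10.71728

SE* = 3.2737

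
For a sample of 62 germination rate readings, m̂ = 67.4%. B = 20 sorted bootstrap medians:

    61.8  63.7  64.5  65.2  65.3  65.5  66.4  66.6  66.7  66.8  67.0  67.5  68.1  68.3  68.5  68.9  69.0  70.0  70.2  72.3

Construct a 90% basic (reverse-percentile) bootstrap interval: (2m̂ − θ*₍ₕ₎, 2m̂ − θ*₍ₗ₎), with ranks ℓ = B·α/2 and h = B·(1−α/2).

(64.6, 73.0)

Percentile endpoints at ranks 1 and 19: θ*₍1₎ = 61.8, θ*₍19₎ = 70.2.
Basic interval reflects these around m̂:
  lower = 2 × 67.4 − 70.2 = 64.6
  upper = 2 × 67.4 − 61.8 = 73.0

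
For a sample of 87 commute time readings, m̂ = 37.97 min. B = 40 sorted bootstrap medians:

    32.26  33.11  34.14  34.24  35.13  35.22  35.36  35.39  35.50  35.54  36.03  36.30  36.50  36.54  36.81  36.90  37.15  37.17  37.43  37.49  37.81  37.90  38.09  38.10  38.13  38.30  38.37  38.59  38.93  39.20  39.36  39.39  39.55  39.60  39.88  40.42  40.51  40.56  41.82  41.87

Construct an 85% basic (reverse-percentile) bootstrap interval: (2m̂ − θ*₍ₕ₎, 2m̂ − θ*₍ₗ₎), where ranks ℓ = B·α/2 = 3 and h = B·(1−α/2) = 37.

Percentile endpoints at ranks 3 and 37: θ*₍3₎ = 34.14, θ*₍37₎ = 40.51.
Basic interval reflects these around m̂:
  lower = 2 × 37.97 − 40.51 = 35.43
  upper = 2 × 37.97 − 34.14 = 41.80

(35.43, 41.80)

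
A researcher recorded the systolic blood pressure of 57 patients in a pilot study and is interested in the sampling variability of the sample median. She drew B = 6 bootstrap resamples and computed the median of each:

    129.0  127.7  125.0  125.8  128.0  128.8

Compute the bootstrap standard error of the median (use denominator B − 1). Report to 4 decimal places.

Bootstrap SE is the standard deviation of the 6 replicate medians.
Mean of replicates: (129.0 + 127.7 + 125.0 + 125.8 + 128.0 + 128.8) / 6 = 764.30000 / 6 = 127.38333
Sum of squared deviations: (+1.61667)² + (+0.31667)² + (−2.38333)² + (−1.58333)² + (+0.61667)² + (+1.41667)² = 13.28833
Variance = 13.28833 / 5 = 2.65767
SE* = √2.65767

SE* = 1.6302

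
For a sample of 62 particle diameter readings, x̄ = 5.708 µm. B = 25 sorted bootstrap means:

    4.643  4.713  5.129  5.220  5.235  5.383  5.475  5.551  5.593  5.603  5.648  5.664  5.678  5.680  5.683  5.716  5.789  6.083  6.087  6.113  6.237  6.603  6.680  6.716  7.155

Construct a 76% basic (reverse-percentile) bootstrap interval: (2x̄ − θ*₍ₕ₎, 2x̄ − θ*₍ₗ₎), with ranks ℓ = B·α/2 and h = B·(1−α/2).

(4.813, 6.287)

Percentile endpoints at ranks 3 and 22: θ*₍3₎ = 5.129, θ*₍22₎ = 6.603.
Basic interval reflects these around x̄:
  lower = 2 × 5.708 − 6.603 = 4.813
  upper = 2 × 5.708 − 5.129 = 6.287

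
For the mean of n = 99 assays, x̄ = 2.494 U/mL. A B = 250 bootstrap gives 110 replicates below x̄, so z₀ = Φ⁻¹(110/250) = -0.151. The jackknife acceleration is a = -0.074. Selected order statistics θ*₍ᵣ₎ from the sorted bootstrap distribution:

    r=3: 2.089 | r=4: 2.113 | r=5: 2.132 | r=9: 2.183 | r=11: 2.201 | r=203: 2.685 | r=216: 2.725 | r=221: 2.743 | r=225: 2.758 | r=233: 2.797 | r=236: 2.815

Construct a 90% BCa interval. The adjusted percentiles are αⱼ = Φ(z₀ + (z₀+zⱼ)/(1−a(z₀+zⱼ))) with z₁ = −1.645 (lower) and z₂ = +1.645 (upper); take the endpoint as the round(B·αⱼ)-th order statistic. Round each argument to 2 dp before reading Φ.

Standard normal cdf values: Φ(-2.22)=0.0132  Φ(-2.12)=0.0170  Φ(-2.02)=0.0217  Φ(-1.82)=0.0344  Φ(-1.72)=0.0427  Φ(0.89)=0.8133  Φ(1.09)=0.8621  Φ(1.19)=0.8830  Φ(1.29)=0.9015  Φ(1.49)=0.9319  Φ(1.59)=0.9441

Lower: z₀ + z₁ = -0.151 + (-1.645) = -1.796; 1 − a(z₀+z₁) = 1 − (-0.074)(-1.796) = 0.8671; argument = -0.151 + (-1.796)/0.8671 = -2.2223 → -2.22.
α₁ = Φ(-2.22) = 0.0132; rank = round(250 × 0.0132) = 3; θ*₍3₎ = 2.089.
Upper: z₀ + z₂ = 1.494; 1 − a(z₀+z₂) = 1.1106; argument = 1.1943 → 1.19; α₂ = 0.8830; rank = 221; θ*₍221₎ = 2.743.

(2.089, 2.743)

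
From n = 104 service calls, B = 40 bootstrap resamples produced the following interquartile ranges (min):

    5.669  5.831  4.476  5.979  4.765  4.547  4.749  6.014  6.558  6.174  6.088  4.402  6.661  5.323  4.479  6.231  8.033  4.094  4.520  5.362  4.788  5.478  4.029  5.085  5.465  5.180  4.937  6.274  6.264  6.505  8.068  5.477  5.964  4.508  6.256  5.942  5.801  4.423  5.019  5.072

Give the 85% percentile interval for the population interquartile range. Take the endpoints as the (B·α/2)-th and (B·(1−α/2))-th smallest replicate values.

Sorted replicates: 4.029, 4.094, 4.402, 4.423, 4.476, 4.479, 4.508, 4.520, 4.547, 4.749, 4.765, 4.788, 4.937, 5.019, 5.072, 5.085, 5.180, 5.323, 5.362, 5.465, 5.477, 5.478, 5.669, 5.801, 5.831, 5.942, 5.964, 5.979, 6.014, 6.088, 6.174, 6.231, 6.256, 6.264, 6.274, 6.505, 6.558, 6.661, 8.033, 8.068
α = 0.15; lower rank = 40 × 0.075 = 3; upper rank = 40 × 0.925 = 37.
The 3rd smallest replicate is 4.402; the 37th is 6.558.

(4.402, 6.558)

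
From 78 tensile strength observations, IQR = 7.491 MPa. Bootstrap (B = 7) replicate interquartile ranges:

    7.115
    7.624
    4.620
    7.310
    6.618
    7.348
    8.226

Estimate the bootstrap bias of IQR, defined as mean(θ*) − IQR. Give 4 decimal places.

mean(θ*) = (7.115 + 7.624 + 4.620 + 7.310 + 6.618 + 7.348 + 8.226) / 7 = 6.98014
bias = 6.98014 − 7.491

bias = −0.5109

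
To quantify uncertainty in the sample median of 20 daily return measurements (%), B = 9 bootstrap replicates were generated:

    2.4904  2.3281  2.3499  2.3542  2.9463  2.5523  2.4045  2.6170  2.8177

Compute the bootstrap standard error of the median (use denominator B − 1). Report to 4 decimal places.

Bootstrap SE is the standard deviation of the 9 replicate medians.
Mean of replicates: (2.4904 + 2.3281 + 2.3499 + 2.3542 + 2.9463 + 2.5523 + 2.4045 + 2.6170 + 2.8177) / 9 = 22.86040 / 9 = 2.54004
Sum of squared deviations: (−0.04964)² + (−0.21194)² + (−0.19014)² + (−0.18584)² + (+0.40626)² + (+0.01226)² + (−0.13554)² + (+0.07696)² + (+0.27766)² = 0.38466
Variance = 0.38466 / 8 = 0.04808
SE* = √0.04808

SE* = 0.2193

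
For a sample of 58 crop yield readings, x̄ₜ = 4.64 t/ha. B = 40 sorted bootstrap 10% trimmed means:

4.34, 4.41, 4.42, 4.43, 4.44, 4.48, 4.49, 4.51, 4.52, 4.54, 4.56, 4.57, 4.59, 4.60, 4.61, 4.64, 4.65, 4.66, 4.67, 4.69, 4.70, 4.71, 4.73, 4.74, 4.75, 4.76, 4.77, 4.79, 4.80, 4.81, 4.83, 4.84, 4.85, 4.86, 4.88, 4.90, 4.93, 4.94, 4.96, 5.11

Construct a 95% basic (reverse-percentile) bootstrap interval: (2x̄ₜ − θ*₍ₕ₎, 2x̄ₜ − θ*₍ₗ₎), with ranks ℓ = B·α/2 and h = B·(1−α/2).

Percentile endpoints at ranks 1 and 39: θ*₍1₎ = 4.34, θ*₍39₎ = 4.96.
Basic interval reflects these around x̄ₜ:
  lower = 2 × 4.64 − 4.96 = 4.32
  upper = 2 × 4.64 − 4.34 = 4.94

(4.32, 4.94)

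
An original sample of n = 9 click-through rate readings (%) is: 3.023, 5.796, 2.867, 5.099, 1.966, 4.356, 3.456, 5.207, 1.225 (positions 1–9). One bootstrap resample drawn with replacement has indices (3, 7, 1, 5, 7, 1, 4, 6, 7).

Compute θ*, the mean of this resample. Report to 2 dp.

θ* = 3.41

Resample values: 2.867, 3.456, 3.023, 1.966, 3.456, 3.023, 5.099, 4.356, 3.456.
Mean = (2.867 + 3.456 + 3.023 + 1.966 + 3.456 + 3.023 + 5.099 + 4.356 + 3.456) / 9 = 30.7020 / 9 = 3.41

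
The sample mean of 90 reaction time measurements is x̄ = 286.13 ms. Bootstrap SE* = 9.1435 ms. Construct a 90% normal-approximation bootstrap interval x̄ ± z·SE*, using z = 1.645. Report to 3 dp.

Margin = 1.645 × 9.1435 = 15.0411
Interval: 286.13 ± 15.0411

(271.089, 301.171)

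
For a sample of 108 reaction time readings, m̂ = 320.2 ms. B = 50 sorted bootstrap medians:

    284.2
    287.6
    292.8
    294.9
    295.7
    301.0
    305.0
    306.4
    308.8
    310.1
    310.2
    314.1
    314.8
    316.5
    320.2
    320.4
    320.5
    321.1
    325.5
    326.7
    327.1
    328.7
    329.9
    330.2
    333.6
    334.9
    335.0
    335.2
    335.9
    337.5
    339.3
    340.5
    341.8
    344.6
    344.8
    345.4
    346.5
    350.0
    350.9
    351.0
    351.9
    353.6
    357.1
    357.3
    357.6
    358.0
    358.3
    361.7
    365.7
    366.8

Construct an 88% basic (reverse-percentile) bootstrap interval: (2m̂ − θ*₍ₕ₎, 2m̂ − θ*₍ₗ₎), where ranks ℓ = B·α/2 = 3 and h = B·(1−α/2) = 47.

Percentile endpoints at ranks 3 and 47: θ*₍3₎ = 292.8, θ*₍47₎ = 358.3.
Basic interval reflects these around m̂:
  lower = 2 × 320.2 − 358.3 = 282.1
  upper = 2 × 320.2 − 292.8 = 347.6

(282.1, 347.6)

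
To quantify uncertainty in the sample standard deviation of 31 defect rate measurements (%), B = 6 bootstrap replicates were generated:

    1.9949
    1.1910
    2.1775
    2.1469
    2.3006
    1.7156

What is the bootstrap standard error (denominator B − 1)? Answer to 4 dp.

SE* = 0.4102

Bootstrap SE is the standard deviation of the 6 replicate standard deviations.
Mean of replicates: (1.9949 + 1.1910 + 2.1775 + 2.1469 + 2.3006 + 1.7156) / 6 = 11.52650 / 6 = 1.92108
Sum of squared deviations: (+0.07382)² + (−0.73008)² + (+0.25642)² + (+0.22582)² + (+0.37952)² + (−0.20548)² = 0.84147
Variance = 0.84147 / 5 = 0.16829
SE* = √0.16829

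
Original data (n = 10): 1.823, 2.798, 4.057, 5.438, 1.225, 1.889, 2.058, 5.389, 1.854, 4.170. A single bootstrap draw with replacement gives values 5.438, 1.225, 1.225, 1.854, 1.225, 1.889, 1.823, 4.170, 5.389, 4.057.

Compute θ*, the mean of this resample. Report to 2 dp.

θ* = 2.83

Mean = (5.438 + 1.225 + 1.225 + 1.854 + 1.225 + 1.889 + 1.823 + 4.170 + 5.389 + 4.057) / 10 = 28.2950 / 10 = 2.83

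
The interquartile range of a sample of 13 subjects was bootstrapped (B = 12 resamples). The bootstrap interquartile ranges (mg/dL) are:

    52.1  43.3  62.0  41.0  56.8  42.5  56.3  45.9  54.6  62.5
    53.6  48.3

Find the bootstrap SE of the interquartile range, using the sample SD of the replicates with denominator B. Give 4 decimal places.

Bootstrap SE is the standard deviation of the 12 replicate interquartile ranges.
Mean of replicates: (52.1 + 43.3 + 62.0 + 41.0 + 56.8 + 42.5 + 56.3 + 45.9 + 54.6 + 62.5 + 53.6 + 48.3) / 12 = 618.90000 / 12 = 51.57500
Sum of squared deviations: (+0.52500)² + (−8.27500)² + (+10.42500)² + (−10.57500)² + (+5.22500)² + (−9.07500)² + (+4.72500)² + (−5.67500)² + (+3.02500)² + (+10.92500)² + (+2.02500)² + (−3.27500)² = 596.78250
Variance = 596.78250 / 12 = 49.73188
SE* = √49.73188

SE* = 7.0521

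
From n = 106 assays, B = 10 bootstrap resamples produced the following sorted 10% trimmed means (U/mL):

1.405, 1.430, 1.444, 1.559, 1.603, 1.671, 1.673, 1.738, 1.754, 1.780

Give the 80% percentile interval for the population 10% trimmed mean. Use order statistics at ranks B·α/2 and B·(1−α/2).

α = 0.20; lower rank = 10 × 0.100 = 1; upper rank = 10 × 0.900 = 9.
The 1st smallest replicate is 1.405; the 9th is 1.754.

(1.405, 1.754)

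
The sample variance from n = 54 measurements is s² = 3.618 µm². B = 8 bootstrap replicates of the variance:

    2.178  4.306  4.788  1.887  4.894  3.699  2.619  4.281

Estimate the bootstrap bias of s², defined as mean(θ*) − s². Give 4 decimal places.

mean(θ*) = (2.178 + 4.306 + 4.788 + 1.887 + 4.894 + 3.699 + 2.619 + 4.281) / 8 = 3.58150
bias = 3.58150 − 3.618

bias = −0.0365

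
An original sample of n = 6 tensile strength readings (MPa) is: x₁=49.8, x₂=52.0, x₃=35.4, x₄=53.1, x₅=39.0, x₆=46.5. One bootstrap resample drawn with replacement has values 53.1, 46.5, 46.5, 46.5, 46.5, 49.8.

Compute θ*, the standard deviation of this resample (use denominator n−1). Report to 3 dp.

Mean = 48.1500; sum of squared deviations = 38.1150
s² = 38.1150 / 5 = 7.6230
s = √7.6230 = 2.761

θ* = 2.761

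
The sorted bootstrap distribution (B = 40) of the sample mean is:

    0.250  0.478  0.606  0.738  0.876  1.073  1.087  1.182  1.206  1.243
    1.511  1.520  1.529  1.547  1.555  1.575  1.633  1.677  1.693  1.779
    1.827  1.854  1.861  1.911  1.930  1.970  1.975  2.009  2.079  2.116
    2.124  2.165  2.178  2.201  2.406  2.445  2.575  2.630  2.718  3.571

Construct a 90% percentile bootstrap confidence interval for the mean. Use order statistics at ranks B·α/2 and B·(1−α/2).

(0.478, 2.630)

α = 0.10; lower rank = 40 × 0.050 = 2; upper rank = 40 × 0.950 = 38.
The 2nd smallest replicate is 0.478; the 38th is 2.630.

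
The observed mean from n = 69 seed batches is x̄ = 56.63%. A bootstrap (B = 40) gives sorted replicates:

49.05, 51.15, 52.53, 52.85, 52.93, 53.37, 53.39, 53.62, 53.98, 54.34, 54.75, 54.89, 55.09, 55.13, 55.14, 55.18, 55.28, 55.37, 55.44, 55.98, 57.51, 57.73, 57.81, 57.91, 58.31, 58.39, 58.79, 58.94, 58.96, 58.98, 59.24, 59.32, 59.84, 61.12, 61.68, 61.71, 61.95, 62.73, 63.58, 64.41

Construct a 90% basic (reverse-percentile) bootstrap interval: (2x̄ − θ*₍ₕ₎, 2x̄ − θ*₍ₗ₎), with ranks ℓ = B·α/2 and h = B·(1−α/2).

(50.53, 62.11)

Percentile endpoints at ranks 2 and 38: θ*₍2₎ = 51.15, θ*₍38₎ = 62.73.
Basic interval reflects these around x̄:
  lower = 2 × 56.63 − 62.73 = 50.53
  upper = 2 × 56.63 − 51.15 = 62.11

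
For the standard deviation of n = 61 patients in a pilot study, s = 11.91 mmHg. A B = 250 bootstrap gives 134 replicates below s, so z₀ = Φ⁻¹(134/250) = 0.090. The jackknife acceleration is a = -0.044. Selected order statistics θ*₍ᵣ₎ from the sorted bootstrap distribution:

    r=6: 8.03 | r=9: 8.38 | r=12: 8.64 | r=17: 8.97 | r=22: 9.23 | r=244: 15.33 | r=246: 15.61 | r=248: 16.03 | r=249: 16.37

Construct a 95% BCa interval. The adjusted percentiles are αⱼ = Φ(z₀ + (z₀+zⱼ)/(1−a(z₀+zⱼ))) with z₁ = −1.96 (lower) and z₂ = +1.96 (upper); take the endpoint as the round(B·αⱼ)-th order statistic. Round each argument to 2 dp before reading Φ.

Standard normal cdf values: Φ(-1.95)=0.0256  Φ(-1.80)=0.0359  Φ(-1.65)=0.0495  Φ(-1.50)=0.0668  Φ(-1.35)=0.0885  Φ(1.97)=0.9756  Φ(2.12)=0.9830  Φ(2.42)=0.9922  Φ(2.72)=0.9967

(8.03, 15.33)

Lower: z₀ + z₁ = 0.090 + (-1.960) = -1.870; 1 − a(z₀+z₁) = 1 − (-0.044)(-1.870) = 0.9177; argument = 0.090 + (-1.870)/0.9177 = -1.9477 → -1.95.
α₁ = Φ(-1.95) = 0.0256; rank = round(250 × 0.0256) = 6; θ*₍6₎ = 8.03.
Upper: z₀ + z₂ = 2.050; 1 − a(z₀+z₂) = 1.0902; argument = 1.9704 → 1.97; α₂ = 0.9756; rank = 244; θ*₍244₎ = 15.33.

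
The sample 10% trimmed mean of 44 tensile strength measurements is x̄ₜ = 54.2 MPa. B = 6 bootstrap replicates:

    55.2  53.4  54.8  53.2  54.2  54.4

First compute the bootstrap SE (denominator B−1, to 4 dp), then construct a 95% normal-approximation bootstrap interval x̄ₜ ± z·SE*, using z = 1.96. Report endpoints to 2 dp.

Mean of replicates = 54.2000; sum of squared deviations = 3.0400; SE* = √(3.0400/5) = 0.7797
Margin = 1.96 × 0.7797 = 1.528
Interval: 54.2 ± 1.528

(52.67, 55.73)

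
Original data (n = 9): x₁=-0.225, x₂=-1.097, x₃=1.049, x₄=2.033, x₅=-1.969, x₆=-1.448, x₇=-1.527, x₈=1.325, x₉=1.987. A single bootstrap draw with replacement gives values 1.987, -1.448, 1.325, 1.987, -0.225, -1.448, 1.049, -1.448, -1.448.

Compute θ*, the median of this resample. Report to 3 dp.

Sorted: -1.448, -1.448, -1.448, -1.448, -0.225, 1.049, 1.325, 1.987, 1.987
Median = middle value = -0.225

θ* = -0.225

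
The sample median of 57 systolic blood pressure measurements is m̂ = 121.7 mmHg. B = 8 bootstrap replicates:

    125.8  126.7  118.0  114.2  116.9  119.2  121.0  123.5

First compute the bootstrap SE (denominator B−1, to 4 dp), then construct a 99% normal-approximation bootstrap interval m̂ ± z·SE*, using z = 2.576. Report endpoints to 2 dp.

(110.34, 133.06)

Mean of replicates = 120.6625; sum of squared deviations = 136.1587; SE* = √(136.1587/7) = 4.4104
Margin = 2.576 × 4.4104 = 11.361
Interval: 121.7 ± 11.361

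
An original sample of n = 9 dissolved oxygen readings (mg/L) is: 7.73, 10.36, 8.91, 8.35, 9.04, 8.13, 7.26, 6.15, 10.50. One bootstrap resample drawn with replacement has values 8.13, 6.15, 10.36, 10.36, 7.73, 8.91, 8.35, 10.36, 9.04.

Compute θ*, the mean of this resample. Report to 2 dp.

Mean = (8.13 + 6.15 + 10.36 + 10.36 + 7.73 + 8.91 + 8.35 + 10.36 + 9.04) / 9 = 79.390 / 9 = 8.82

θ* = 8.82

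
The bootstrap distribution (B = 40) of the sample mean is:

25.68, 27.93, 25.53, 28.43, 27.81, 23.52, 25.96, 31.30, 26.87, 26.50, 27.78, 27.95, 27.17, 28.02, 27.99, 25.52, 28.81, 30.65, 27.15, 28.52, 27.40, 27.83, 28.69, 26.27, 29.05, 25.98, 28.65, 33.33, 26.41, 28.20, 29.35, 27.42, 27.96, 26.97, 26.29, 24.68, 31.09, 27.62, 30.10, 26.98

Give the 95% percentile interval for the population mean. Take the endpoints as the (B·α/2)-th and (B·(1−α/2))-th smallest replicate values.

Sorted replicates: 23.52, 24.68, 25.52, 25.53, 25.68, 25.96, 25.98, 26.27, 26.29, 26.41, 26.50, 26.87, 26.97, 26.98, 27.15, 27.17, 27.40, 27.42, 27.62, 27.78, 27.81, 27.83, 27.93, 27.95, 27.96, 27.99, 28.02, 28.20, 28.43, 28.52, 28.65, 28.69, 28.81, 29.05, 29.35, 30.10, 30.65, 31.09, 31.30, 33.33
α = 0.05; lower rank = 40 × 0.025 = 1; upper rank = 40 × 0.975 = 39.
The 1st smallest replicate is 23.52; the 39th is 31.30.

(23.52, 31.30)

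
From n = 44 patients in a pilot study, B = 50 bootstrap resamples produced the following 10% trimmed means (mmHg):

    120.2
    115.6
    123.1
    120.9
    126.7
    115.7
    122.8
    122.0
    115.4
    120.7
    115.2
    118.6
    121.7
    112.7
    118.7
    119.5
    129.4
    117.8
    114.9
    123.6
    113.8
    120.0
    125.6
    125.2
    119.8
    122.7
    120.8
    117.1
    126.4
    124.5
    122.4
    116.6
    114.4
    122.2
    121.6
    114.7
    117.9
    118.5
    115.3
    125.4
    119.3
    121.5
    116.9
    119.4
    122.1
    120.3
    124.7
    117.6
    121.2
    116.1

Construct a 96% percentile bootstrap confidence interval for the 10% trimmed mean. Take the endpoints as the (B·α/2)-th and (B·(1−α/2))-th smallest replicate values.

(112.7, 126.7)

Sorted replicates: 112.7, 113.8, 114.4, 114.7, 114.9, 115.2, 115.3, 115.4, 115.6, 115.7, 116.1, 116.6, 116.9, 117.1, 117.6, 117.8, 117.9, 118.5, 118.6, 118.7, 119.3, 119.4, 119.5, 119.8, 120.0, 120.2, 120.3, 120.7, 120.8, 120.9, 121.2, 121.5, 121.6, 121.7, 122.0, 122.1, 122.2, 122.4, 122.7, 122.8, 123.1, 123.6, 124.5, 124.7, 125.2, 125.4, 125.6, 126.4, 126.7, 129.4
α = 0.04; lower rank = 50 × 0.020 = 1; upper rank = 50 × 0.980 = 49.
The 1st smallest replicate is 112.7; the 49th is 126.7.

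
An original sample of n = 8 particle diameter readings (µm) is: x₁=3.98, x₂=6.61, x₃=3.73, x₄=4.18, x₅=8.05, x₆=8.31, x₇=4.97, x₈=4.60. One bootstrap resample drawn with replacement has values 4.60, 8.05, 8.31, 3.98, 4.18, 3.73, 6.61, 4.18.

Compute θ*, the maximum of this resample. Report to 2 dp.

Maximum = 8.31

θ* = 8.31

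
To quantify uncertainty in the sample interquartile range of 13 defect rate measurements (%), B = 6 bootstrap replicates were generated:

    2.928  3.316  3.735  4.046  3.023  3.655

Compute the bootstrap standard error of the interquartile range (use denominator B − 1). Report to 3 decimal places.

SE* = 0.436

Bootstrap SE is the standard deviation of the 6 replicate interquartile ranges.
Mean of replicates: (2.928 + 3.316 + 3.735 + 4.046 + 3.023 + 3.655) / 6 = 20.7030 / 6 = 3.4505
Sum of squared deviations: (−0.5225)² + (−0.1345)² + (+0.2845)² + (+0.5955)² + (−0.4275)² + (+0.2045)² = 0.9512
Variance = 0.9512 / 5 = 0.1902
SE* = √0.1902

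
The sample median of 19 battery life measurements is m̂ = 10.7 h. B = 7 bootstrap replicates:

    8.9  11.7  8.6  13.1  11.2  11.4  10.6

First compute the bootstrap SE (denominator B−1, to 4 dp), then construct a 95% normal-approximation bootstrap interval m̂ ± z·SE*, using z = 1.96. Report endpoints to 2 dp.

Mean of replicates = 10.7857; sum of squared deviations = 15.1086; SE* = √(15.1086/6) = 1.5869
Margin = 1.96 × 1.5869 = 3.110
Interval: 10.7 ± 3.110

(7.59, 13.81)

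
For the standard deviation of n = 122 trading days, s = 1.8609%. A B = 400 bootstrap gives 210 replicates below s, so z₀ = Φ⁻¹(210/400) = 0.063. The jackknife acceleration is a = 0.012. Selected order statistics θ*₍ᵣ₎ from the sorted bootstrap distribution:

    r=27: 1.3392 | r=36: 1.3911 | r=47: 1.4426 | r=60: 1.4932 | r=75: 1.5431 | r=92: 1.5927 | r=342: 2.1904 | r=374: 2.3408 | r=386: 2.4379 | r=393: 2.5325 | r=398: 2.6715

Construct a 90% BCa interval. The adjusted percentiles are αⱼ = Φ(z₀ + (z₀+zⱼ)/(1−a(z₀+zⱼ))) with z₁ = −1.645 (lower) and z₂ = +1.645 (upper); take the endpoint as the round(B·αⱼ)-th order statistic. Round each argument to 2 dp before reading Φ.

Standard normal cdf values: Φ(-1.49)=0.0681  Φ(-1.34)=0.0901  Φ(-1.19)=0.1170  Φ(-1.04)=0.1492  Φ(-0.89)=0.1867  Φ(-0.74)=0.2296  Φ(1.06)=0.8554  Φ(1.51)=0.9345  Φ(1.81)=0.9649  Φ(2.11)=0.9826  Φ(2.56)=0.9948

Lower: z₀ + z₁ = 0.063 + (-1.645) = -1.582; 1 − a(z₀+z₁) = 1 − (0.012)(-1.582) = 1.0190; argument = 0.063 + (-1.582)/1.0190 = -1.4895 → -1.49.
α₁ = Φ(-1.49) = 0.0681; rank = round(400 × 0.0681) = 27; θ*₍27₎ = 1.3392.
Upper: z₀ + z₂ = 1.708; 1 − a(z₀+z₂) = 0.9795; argument = 1.8067 → 1.81; α₂ = 0.9649; rank = 386; θ*₍386₎ = 2.4379.

(1.3392, 2.4379)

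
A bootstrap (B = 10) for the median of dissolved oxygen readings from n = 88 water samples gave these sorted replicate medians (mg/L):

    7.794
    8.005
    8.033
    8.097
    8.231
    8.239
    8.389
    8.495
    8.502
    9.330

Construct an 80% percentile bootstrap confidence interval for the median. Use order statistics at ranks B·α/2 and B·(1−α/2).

(7.794, 8.502)

α = 0.20; lower rank = 10 × 0.100 = 1; upper rank = 10 × 0.900 = 9.
The 1st smallest replicate is 7.794; the 9th is 8.502.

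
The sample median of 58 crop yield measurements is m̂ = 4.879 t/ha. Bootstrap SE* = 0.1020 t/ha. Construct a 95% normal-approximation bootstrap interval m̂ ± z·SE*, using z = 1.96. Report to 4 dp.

Margin = 1.96 × 0.1020 = 0.19992
Interval: 4.879 ± 0.19992

(4.6791, 5.0789)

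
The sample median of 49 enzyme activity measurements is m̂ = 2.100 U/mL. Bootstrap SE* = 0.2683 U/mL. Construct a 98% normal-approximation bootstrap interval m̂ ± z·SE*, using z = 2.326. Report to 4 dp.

(1.4759, 2.7241)

Margin = 2.326 × 0.2683 = 0.62407
Interval: 2.100 ± 0.62407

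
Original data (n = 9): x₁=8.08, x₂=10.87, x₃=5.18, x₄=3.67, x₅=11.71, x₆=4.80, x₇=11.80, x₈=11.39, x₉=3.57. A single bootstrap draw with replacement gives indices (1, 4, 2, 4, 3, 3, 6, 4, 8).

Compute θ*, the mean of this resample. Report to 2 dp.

Resample values: 8.08, 3.67, 10.87, 3.67, 5.18, 5.18, 4.80, 3.67, 11.39.
Mean = (8.08 + 3.67 + 10.87 + 3.67 + 5.18 + 5.18 + 4.80 + 3.67 + 11.39) / 9 = 56.510 / 9 = 6.28

θ* = 6.28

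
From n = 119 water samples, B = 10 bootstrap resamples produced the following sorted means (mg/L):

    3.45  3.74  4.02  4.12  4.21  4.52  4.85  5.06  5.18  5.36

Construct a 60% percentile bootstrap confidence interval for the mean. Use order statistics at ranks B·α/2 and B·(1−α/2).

(3.74, 5.06)

α = 0.40; lower rank = 10 × 0.200 = 2; upper rank = 10 × 0.800 = 8.
The 2nd smallest replicate is 3.74; the 8th is 5.06.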